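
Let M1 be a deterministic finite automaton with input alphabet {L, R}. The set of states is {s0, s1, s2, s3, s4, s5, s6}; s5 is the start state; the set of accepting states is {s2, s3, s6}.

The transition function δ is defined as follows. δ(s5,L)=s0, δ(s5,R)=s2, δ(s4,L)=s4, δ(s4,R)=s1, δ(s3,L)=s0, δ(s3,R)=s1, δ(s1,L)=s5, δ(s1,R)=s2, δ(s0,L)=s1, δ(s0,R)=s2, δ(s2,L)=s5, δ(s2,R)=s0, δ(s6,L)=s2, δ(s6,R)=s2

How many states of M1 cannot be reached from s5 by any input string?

3

BFS from s5 reaches {s0, s1, s2, s5}; the 3 state(s) s3, s4, s6 are never visited.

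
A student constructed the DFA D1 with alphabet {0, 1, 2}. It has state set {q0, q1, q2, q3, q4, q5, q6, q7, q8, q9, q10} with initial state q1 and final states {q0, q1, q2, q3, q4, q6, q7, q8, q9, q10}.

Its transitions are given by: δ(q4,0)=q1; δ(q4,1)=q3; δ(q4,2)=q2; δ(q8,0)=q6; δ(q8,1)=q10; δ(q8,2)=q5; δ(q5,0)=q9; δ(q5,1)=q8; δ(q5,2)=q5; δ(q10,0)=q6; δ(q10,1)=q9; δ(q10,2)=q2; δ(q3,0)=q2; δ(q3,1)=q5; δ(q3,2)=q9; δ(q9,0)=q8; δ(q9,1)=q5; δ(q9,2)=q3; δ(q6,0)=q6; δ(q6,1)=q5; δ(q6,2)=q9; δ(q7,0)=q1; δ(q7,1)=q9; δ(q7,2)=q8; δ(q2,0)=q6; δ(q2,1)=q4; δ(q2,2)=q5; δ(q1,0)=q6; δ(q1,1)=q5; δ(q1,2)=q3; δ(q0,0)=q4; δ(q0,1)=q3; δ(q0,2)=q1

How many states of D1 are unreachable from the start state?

BFS from q1 reaches {q1, q2, q3, q4, q5, q6, q8, q9, q10}; the 2 state(s) q0, q7 are never visited.

2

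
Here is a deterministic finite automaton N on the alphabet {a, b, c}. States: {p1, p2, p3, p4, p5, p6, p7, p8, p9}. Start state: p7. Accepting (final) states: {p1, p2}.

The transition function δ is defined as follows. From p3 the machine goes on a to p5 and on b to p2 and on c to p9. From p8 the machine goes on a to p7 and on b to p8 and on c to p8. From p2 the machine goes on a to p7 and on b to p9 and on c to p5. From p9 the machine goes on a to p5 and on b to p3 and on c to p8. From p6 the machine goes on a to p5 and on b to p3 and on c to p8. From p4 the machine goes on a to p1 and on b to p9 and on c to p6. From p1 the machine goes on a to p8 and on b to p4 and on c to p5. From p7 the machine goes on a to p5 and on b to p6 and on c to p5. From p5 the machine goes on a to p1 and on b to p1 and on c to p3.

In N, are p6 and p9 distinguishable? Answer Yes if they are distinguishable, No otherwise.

Every state is reachable, so we keep all 9.
Start with accepting vs non-accepting: {p1,p2} | {p3,p4,p5,p6,p7,p8,p9}.
Split {p3,p4,p5,p6,p7,p8,p9} by δ(·,a) → {p3,p6,p7,p8,p9} and {p4,p5}.
Refine {p1,p2} on symbol b: members go to different blocks, giving {p1} and {p2}.
Refine {p3,p6,p7,p8,p9} on symbol a: members go to different blocks, giving {p3,p6,p7,p9} and {p8}.
Split {p3,p6,p7,p9} by δ(·,b) → {p6,p7,p9} and {p3}.
Split {p6,p7,p9} by δ(·,b) → {p6,p9} and {p7}.
Refine {p4,p5} on symbol b: members go to different blocks, giving {p4} and {p5}.
Stable partition: {p1} | {p6,p9} | {p4} | {p2} | {p8} | {p3} | {p7} | {p5} — 8 equivalence classes.
p6 and p9 lie in the same block of the stable partition, so they are equivalent — no string distinguishes them.

No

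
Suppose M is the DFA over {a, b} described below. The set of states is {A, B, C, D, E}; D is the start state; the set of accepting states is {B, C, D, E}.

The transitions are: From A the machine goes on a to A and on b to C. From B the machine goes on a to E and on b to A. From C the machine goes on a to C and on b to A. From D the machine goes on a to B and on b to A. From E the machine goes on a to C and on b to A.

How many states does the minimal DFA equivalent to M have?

2

Every state is reachable, so we keep all 5.
Initial partition by acceptance: {B,C,D,E} | {A}.
Stable partition: {B,C,D,E} | {A} — 2 equivalence classes.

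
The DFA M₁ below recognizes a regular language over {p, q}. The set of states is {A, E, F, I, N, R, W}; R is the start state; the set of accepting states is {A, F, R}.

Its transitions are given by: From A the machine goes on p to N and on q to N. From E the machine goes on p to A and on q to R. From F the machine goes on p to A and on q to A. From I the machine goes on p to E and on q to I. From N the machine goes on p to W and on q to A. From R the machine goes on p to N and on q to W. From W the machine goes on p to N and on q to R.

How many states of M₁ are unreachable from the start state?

3

BFS from R reaches {A, N, R, W}; the 3 state(s) E, F, I are never visited.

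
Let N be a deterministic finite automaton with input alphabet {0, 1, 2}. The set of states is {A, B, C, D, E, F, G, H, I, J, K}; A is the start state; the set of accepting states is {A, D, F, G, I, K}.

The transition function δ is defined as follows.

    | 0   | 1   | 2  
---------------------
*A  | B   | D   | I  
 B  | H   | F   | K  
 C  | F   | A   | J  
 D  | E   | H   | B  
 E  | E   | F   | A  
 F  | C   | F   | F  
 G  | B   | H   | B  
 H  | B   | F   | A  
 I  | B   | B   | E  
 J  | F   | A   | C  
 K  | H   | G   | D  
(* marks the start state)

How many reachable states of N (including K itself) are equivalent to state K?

Start with accepting vs non-accepting: {A,D,F,G,I,K} | {B,C,E,H,J}.
On input 1, block {A,D,F,G,I,K} splits into {A,F,K} and {D,G,I}.
On input 1, block {A,F,K} splits into {A,K} and {F}.
Refine {B,C,E,H,J} on symbol 0: members go to different blocks, giving {B,E,H} and {C,J}.
Stable partition: {A,K} | {B,E,H} | {D,G,I} | {F} | {C,J} — 5 equivalence classes.
State K belongs to the block {A,K}, which has 2 states.

2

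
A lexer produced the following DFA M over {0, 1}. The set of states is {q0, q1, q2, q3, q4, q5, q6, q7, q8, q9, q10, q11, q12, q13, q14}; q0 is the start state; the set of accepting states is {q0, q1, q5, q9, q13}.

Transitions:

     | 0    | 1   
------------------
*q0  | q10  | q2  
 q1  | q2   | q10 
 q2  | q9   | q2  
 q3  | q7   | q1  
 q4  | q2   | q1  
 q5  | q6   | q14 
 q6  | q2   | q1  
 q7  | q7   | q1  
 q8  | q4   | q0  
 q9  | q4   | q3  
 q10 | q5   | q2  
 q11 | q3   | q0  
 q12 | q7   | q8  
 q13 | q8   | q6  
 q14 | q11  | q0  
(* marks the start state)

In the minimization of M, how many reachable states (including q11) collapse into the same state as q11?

4

First remove the unreachable states {q8,q12,q13}; 12 states remain.
P0 = {q0,q1,q5,q9} | {q2,q3,q4,q6,q7,q10,q11,q14}.
On input 0, block {q2,q3,q4,q6,q7,q10,q11,q14} splits into {q3,q4,q6,q7,q11,q14} and {q2,q10}.
On input 0, block {q0,q1,q5,q9} splits into {q0,q1} and {q5,q9}.
Split {q3,q4,q6,q7,q11,q14} by δ(·,0) → {q3,q7,q11,q14} and {q4,q6}.
The partition is now stable with 5 blocks: {q0,q1} | {q3,q7,q11,q14} | {q2,q10} | {q5,q9} | {q4,q6}.
State q11 belongs to the block {q3,q7,q11,q14}, which has 4 states.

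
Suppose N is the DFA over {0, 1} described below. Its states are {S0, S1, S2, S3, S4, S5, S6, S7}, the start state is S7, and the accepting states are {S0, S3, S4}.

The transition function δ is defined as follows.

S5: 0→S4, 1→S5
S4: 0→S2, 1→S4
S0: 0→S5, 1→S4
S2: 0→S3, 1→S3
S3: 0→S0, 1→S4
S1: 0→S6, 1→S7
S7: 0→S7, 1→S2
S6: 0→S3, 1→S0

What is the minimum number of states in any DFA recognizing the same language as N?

States {S1,S6} cannot be reached from the start state, so discard them.
Start with accepting vs non-accepting: {S0,S3,S4} | {S2,S5,S7}.
Refine {S0,S3,S4} on symbol 0: members go to different blocks, giving {S0,S4} and {S3}.
Refine {S2,S5,S7} on symbol 0: members go to different blocks, giving {S2} and {S5} and {S7}.
Split {S0,S4} by δ(·,0) → {S0} and {S4}.
Stable partition: {S0} | {S2} | {S3} | {S5} | {S7} | {S4} — 6 equivalence classes.

6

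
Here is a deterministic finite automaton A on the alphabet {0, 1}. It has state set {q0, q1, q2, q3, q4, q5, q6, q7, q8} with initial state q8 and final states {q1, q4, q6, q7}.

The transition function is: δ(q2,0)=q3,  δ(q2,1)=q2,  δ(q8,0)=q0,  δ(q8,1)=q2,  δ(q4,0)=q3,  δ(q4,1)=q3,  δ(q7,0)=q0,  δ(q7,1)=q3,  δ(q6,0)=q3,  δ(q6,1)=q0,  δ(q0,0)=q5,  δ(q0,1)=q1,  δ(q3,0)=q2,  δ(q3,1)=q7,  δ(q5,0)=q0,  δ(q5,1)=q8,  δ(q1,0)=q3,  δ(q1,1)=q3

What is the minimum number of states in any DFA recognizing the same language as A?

States {q4,q6} cannot be reached from the start state, so discard them.
Start with accepting vs non-accepting: {q1,q7} | {q0,q2,q3,q5,q8}.
Refine {q0,q2,q3,q5,q8} on symbol 1: members go to different blocks, giving {q2,q5,q8} and {q0,q3}.
No further refinement is possible. Final partition (3 blocks): {q1,q7} | {q2,q5,q8} | {q0,q3}.

3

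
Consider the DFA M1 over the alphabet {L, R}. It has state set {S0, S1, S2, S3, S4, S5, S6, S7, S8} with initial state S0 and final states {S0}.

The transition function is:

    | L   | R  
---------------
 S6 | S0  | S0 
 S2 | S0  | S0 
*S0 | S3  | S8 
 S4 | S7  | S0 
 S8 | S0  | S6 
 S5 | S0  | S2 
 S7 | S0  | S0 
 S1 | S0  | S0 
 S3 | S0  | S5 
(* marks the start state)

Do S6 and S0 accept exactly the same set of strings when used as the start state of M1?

Reachable states from the start: {S0,S2,S3,S5,S6,S8}. Unreachable: {S1,S4,S7} — drop them.
P0 = {S0} | {S2,S3,S5,S6,S8}.
Split {S2,S3,S5,S6,S8} by δ(·,R) → {S3,S5,S8} and {S2,S6}.
Refine {S3,S5,S8} on symbol R: members go to different blocks, giving {S5,S8} and {S3}.
Stable partition: {S0} | {S5,S8} | {S2,S6} | {S3} — 4 equivalence classes.
S6 and S0 end up in different blocks, so they are distinguishable. For instance, the string 'ε' is accepted from only S0.

No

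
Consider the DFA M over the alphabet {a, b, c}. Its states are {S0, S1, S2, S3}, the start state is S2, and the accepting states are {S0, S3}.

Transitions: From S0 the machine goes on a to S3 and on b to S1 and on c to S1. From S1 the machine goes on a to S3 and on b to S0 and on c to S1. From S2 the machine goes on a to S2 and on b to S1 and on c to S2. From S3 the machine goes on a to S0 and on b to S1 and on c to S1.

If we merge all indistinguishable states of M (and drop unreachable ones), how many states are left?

All states are reachable from the start state.
Initial partition by acceptance: {S0,S3} | {S1,S2}.
Split {S1,S2} by δ(·,a) → {S1} and {S2}.
Stable partition: {S0,S3} | {S1} | {S2} — 3 equivalence classes.

3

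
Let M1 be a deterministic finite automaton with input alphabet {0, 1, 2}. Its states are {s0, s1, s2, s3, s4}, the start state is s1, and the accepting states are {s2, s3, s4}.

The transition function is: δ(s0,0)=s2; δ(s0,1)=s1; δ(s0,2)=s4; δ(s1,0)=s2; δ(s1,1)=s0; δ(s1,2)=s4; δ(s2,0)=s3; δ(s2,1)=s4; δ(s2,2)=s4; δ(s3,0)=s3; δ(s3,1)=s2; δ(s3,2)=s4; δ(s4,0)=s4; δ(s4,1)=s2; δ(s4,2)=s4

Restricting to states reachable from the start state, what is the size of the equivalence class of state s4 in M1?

Every state is reachable, so we keep all 5.
P0 = {s2,s3,s4} | {s0,s1}.
The partition is now stable with 2 blocks: {s2,s3,s4} | {s0,s1}.
State s4 belongs to the block {s2,s3,s4}, which has 3 states.

3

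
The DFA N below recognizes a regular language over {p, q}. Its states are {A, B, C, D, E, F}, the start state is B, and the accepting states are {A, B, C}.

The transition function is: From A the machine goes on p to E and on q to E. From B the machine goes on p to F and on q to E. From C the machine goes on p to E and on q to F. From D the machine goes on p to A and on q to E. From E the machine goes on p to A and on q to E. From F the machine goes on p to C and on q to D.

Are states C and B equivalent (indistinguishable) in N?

Every state is reachable, so we keep all 6.
Initial partition by acceptance: {A,B,C} | {D,E,F}.
No further refinement is possible. Final partition (2 blocks): {A,B,C} | {D,E,F}.
C and B lie in the same block of the stable partition, so they are equivalent — no string distinguishes them.

Yes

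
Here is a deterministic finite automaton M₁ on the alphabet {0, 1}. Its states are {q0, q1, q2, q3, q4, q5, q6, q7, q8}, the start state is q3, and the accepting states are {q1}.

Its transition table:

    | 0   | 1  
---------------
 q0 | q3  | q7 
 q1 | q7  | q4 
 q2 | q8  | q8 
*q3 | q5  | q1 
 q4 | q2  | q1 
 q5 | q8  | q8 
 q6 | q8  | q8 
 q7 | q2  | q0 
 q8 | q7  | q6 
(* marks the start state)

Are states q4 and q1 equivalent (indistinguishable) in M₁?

No

All states are reachable from the start state.
Initial partition by acceptance: {q1} | {q0,q2,q3,q4,q5,q6,q7,q8}.
On input 1, block {q0,q2,q3,q4,q5,q6,q7,q8} splits into {q0,q2,q5,q6,q7,q8} and {q3,q4}.
Refine {q0,q2,q5,q6,q7,q8} on symbol 0: members go to different blocks, giving {q2,q5,q6,q7,q8} and {q0}.
Refine {q2,q5,q6,q7,q8} on symbol 1: members go to different blocks, giving {q2,q5,q6,q8} and {q7}.
Refine {q2,q5,q6,q8} on symbol 0: members go to different blocks, giving {q2,q5,q6} and {q8}.
The partition is now stable with 6 blocks: {q1} | {q2,q5,q6} | {q3,q4} | {q0} | {q7} | {q8}.
q4 and q1 end up in different blocks, so they are distinguishable. For instance, the string 'ε' is accepted from only q1.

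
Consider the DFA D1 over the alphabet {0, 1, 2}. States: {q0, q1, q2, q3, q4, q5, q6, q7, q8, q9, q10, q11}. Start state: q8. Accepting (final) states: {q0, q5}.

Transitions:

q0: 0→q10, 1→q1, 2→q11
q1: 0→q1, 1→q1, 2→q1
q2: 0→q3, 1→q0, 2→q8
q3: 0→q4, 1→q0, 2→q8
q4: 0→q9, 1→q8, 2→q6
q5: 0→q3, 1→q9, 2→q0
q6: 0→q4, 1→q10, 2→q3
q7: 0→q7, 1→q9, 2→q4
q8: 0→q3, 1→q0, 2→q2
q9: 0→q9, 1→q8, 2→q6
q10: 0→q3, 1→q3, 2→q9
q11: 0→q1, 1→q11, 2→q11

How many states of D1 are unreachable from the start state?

No path from q8 leads to q5, q7; the other 10 states are all reachable.

2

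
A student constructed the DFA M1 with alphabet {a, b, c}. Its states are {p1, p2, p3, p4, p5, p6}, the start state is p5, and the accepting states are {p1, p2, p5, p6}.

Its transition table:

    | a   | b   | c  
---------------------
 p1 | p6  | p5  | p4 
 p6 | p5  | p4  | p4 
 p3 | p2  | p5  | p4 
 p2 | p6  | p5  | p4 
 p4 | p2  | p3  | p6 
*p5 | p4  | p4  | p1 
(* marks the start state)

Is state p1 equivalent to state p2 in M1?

Yes

Every state is reachable, so we keep all 6.
Start with accepting vs non-accepting: {p1,p2,p5,p6} | {p3,p4}.
Split {p1,p2,p5,p6} by δ(·,a) → {p1,p2,p6} and {p5}.
Refine {p1,p2,p6} on symbol a: members go to different blocks, giving {p1,p2} and {p6}.
Split {p3,p4} by δ(·,b) → {p3} and {p4}.
No further refinement is possible. Final partition (5 blocks): {p1,p2} | {p3} | {p5} | {p6} | {p4}.
p1 and p2 lie in the same block of the stable partition, so they are equivalent — no string distinguishes them.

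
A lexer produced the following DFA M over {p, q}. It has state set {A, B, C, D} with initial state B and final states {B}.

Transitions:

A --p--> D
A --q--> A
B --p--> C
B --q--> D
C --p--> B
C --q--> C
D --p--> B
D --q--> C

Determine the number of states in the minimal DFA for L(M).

2

First remove the unreachable states {A}; 3 states remain.
P0 = {B} | {C,D}.
Stable partition: {B} | {C,D} — 2 equivalence classes.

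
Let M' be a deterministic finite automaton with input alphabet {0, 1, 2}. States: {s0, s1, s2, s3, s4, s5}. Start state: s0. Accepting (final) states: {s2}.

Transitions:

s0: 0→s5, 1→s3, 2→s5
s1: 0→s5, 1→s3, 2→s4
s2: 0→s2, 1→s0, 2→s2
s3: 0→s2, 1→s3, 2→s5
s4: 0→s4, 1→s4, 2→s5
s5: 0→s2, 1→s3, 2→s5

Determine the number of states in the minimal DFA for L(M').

First remove the unreachable states {s1,s4}; 4 states remain.
Initial partition by acceptance: {s2} | {s0,s3,s5}.
On input 0, block {s0,s3,s5} splits into {s3,s5} and {s0}.
The partition is now stable with 3 blocks: {s2} | {s3,s5} | {s0}.

3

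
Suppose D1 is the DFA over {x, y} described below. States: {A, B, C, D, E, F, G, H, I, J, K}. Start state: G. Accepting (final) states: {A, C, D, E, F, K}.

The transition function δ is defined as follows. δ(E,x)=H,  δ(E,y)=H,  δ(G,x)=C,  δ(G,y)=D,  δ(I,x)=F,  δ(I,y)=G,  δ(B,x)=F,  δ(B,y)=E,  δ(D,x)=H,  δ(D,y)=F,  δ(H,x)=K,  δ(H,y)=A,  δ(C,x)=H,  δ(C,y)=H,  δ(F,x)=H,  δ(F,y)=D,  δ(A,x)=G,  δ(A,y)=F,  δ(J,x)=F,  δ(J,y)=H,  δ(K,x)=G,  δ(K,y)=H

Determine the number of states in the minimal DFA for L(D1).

Reachable states from the start: {A,C,D,F,G,H,K}. Unreachable: {B,E,I,J} — drop them.
Start with accepting vs non-accepting: {A,C,D,F,K} | {G,H}.
Split {A,C,D,F,K} by δ(·,y) → {A,D,F} and {C,K}.
The partition is now stable with 3 blocks: {A,D,F} | {G,H} | {C,K}.

3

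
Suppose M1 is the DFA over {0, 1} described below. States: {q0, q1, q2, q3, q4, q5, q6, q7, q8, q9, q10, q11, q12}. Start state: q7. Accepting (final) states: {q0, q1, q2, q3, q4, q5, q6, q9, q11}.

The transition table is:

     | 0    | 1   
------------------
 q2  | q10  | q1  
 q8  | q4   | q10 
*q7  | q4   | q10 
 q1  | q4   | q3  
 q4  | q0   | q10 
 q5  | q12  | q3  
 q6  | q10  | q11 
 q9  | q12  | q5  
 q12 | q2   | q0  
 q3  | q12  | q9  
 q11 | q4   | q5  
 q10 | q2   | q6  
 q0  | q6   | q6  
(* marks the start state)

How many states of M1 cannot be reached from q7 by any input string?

1

BFS from q7 reaches {q0, q1, q2, q3, q4, q5, q6, q7, q9, q10, q11, q12}; the 1 state(s) q8 are never visited.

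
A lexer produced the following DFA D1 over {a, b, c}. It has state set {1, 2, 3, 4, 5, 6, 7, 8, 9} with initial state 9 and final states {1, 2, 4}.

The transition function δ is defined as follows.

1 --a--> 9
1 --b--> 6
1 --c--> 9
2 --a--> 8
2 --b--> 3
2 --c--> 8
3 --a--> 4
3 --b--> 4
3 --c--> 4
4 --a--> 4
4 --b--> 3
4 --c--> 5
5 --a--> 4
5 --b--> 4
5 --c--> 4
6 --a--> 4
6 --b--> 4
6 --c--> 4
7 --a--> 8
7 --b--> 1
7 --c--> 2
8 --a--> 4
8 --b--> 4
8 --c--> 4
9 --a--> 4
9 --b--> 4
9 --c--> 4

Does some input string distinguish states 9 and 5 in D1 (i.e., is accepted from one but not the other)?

No

Reachable states from the start: {3,4,5,9}. Unreachable: {1,2,6,7,8} — drop them.
Initial partition by acceptance: {4} | {3,5,9}.
Stable partition: {4} | {3,5,9} — 2 equivalence classes.
9 and 5 lie in the same block of the stable partition, so they are equivalent — no string distinguishes them.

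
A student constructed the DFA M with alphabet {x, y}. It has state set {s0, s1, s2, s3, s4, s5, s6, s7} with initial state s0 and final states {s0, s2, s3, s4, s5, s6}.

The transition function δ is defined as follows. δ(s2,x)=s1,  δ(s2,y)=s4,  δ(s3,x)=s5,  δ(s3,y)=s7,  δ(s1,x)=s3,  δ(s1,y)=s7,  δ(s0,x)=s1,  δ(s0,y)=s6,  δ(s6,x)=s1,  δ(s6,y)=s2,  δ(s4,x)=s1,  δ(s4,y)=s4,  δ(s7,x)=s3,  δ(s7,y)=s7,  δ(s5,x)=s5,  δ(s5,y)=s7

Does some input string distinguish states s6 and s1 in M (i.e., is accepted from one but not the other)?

Every state is reachable, so we keep all 8.
Start with accepting vs non-accepting: {s0,s2,s3,s4,s5,s6} | {s1,s7}.
Refine {s0,s2,s3,s4,s5,s6} on symbol x: members go to different blocks, giving {s0,s2,s4,s6} and {s3,s5}.
No further refinement is possible. Final partition (3 blocks): {s0,s2,s4,s6} | {s1,s7} | {s3,s5}.
s6 and s1 end up in different blocks, so they are distinguishable. For instance, the string 'ε' is accepted from only s6.

Yes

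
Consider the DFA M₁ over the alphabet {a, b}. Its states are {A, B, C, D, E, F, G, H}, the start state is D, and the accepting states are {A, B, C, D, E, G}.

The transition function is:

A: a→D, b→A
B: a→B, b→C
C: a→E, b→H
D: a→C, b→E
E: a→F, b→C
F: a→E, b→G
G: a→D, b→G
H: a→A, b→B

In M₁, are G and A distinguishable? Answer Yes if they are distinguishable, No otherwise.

No

Start with accepting vs non-accepting: {A,B,C,D,E,G} | {F,H}.
Split {A,B,C,D,E,G} by δ(·,a) → {A,B,C,D,G} and {E}.
On input a, block {A,B,C,D,G} splits into {A,B,D,G} and {C}.
On input a, block {A,B,D,G} splits into {A,B,G} and {D}.
Split {A,B,G} by δ(·,a) → {A,G} and {B}.
Split {F,H} by δ(·,a) → {F} and {H}.
Stable partition: {A,G} | {F} | {E} | {C} | {D} | {B} | {H} — 7 equivalence classes.
G and A lie in the same block of the stable partition, so they are equivalent — no string distinguishes them.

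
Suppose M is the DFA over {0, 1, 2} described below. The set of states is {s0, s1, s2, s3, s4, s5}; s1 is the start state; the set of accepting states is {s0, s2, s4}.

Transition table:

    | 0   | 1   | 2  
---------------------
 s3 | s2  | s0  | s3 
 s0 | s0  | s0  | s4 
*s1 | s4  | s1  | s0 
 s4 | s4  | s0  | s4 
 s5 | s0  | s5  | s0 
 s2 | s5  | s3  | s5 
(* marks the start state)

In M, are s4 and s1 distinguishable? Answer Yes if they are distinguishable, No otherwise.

Yes

First remove the unreachable states {s2,s3,s5}; 3 states remain.
P0 = {s0,s4} | {s1}.
Stable partition: {s0,s4} | {s1} — 2 equivalence classes.
s4 and s1 end up in different blocks, so they are distinguishable. For instance, the string 'ε' is accepted from only s4.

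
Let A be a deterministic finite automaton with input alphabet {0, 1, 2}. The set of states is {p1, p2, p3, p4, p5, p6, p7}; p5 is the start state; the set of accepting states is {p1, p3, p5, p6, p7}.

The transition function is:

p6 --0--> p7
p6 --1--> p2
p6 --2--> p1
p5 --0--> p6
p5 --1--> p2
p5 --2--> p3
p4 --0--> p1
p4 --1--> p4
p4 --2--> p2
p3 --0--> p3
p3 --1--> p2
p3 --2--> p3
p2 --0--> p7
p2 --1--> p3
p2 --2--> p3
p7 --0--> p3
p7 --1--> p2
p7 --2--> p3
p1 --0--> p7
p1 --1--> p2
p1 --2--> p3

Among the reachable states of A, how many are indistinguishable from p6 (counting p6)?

5

States {p4} cannot be reached from the start state, so discard them.
Start with accepting vs non-accepting: {p1,p3,p5,p6,p7} | {p2}.
The partition is now stable with 2 blocks: {p1,p3,p5,p6,p7} | {p2}.
State p6 belongs to the block {p1,p3,p5,p6,p7}, which has 5 states.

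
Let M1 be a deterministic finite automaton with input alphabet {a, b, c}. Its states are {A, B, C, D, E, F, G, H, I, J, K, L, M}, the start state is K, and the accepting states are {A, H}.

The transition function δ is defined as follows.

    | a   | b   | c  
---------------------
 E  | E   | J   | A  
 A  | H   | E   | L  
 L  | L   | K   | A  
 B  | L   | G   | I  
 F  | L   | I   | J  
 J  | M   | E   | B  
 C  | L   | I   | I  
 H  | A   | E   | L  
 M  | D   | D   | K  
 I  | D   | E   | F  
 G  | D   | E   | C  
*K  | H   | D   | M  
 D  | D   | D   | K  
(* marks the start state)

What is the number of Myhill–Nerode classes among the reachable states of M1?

7

All states are reachable from the start state.
P0 = {A,H} | {B,C,D,E,F,G,I,J,K,L,M}.
On input a, block {B,C,D,E,F,G,I,J,K,L,M} splits into {B,C,D,E,F,G,I,J,L,M} and {K}.
Split {B,C,D,E,F,G,I,J,L,M} by δ(·,b) → {B,C,D,E,F,G,I,J,M} and {L}.
Refine {B,C,D,E,F,G,I,J,M} on symbol a: members go to different blocks, giving {D,E,G,I,J,M} and {B,C,F}.
On input c, block {D,E,G,I,J,M} splits into {G,I,J} and {D,M} and {E}.
Stable partition: {A,H} | {G,I,J} | {K} | {L} | {B,C,F} | {D,M} | {E} — 7 equivalence classes.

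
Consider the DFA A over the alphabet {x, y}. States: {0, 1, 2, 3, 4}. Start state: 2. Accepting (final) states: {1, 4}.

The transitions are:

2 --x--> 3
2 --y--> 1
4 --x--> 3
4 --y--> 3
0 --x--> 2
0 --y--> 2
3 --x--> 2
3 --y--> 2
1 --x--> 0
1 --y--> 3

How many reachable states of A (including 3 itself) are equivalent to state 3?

States {4} cannot be reached from the start state, so discard them.
Start with accepting vs non-accepting: {1} | {0,2,3}.
Refine {0,2,3} on symbol y: members go to different blocks, giving {0,3} and {2}.
No further refinement is possible. Final partition (3 blocks): {1} | {0,3} | {2}.
State 3 belongs to the block {0,3}, which has 2 states.

2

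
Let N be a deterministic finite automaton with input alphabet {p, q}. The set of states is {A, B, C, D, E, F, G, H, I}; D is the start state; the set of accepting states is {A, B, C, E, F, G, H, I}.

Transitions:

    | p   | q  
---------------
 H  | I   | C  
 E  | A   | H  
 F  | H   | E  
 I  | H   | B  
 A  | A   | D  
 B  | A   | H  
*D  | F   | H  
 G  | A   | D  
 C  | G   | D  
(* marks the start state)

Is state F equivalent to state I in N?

P0 = {A,B,C,E,F,G,H,I} | {D}.
Refine {A,B,C,E,F,G,H,I} on symbol q: members go to different blocks, giving {B,E,F,H,I} and {A,C,G}.
Refine {B,E,F,H,I} on symbol p: members go to different blocks, giving {F,H,I} and {B,E}.
Refine {F,H,I} on symbol q: members go to different blocks, giving {F,I} and {H}.
The partition is now stable with 5 blocks: {F,I} | {D} | {A,C,G} | {B,E} | {H}.
F and I lie in the same block of the stable partition, so they are equivalent — no string distinguishes them.

Yes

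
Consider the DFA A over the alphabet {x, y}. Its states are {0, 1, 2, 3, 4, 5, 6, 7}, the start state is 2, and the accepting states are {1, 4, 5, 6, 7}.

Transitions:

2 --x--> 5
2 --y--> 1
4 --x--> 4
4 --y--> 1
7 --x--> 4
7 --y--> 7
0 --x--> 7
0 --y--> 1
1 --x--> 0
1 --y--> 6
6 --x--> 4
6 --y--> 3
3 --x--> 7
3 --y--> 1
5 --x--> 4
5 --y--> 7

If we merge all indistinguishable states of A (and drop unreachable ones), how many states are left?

P0 = {1,4,5,6,7} | {0,2,3}.
On input x, block {1,4,5,6,7} splits into {4,5,6,7} and {1}.
Split {4,5,6,7} by δ(·,y) → {5,7} and {4} and {6}.
The partition is now stable with 5 blocks: {5,7} | {0,2,3} | {1} | {4} | {6}.

5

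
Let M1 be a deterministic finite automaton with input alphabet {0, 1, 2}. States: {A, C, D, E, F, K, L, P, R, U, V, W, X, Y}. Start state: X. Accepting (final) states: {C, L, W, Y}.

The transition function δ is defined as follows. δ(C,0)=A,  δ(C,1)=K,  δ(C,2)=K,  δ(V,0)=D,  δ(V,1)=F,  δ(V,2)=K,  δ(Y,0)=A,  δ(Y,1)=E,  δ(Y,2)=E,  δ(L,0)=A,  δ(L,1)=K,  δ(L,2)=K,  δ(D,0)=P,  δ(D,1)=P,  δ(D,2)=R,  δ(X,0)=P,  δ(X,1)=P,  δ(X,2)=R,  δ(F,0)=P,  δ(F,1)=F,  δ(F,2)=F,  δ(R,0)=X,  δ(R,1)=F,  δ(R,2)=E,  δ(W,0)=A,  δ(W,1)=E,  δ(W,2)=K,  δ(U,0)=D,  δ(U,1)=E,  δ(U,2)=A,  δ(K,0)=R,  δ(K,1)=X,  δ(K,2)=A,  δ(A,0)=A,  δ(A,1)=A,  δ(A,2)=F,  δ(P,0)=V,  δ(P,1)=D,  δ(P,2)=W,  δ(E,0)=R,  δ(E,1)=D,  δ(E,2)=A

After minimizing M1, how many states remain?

7

First remove the unreachable states {C,L,U,Y}; 10 states remain.
Start with accepting vs non-accepting: {W} | {A,D,E,F,K,P,R,V,X}.
Split {A,D,E,F,K,P,R,V,X} by δ(·,2) → {A,D,E,F,K,R,V,X} and {P}.
Split {A,D,E,F,K,R,V,X} by δ(·,0) → {A,E,K,R,V} and {D,F,X}.
Split {A,E,K,R,V} by δ(·,0) → {A,E,K} and {R,V}.
Refine {A,E,K} on symbol 0: members go to different blocks, giving {E,K} and {A}.
Refine {D,F,X} on symbol 1: members go to different blocks, giving {D,X} and {F}.
Stable partition: {W} | {E,K} | {P} | {D,X} | {R,V} | {A} | {F} — 7 equivalence classes.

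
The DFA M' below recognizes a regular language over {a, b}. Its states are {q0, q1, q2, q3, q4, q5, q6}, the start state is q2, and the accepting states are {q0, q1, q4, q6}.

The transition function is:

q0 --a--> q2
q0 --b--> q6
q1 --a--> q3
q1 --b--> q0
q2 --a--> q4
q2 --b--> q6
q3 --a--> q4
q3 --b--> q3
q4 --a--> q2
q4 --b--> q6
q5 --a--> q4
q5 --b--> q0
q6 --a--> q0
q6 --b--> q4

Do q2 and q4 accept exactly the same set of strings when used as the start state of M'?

Reachable states from the start: {q0,q2,q4,q6}. Unreachable: {q1,q3,q5} — drop them.
Start with accepting vs non-accepting: {q0,q4,q6} | {q2}.
On input a, block {q0,q4,q6} splits into {q0,q4} and {q6}.
Stable partition: {q0,q4} | {q2} | {q6} — 3 equivalence classes.
q2 and q4 end up in different blocks, so they are distinguishable. For instance, the string 'ε' is accepted from only q4.

No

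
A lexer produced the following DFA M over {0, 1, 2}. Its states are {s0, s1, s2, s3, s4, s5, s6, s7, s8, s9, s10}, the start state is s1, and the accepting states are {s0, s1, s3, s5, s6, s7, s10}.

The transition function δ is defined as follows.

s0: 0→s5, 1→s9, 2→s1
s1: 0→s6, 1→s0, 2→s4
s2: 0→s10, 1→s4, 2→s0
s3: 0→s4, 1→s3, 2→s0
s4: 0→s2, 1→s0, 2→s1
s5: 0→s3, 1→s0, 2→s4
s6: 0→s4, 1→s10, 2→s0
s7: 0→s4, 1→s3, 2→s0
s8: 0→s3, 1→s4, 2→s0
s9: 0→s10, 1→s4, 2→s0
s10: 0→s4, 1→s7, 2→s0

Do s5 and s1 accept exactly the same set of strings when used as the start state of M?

Yes

First remove the unreachable states {s8}; 10 states remain.
P0 = {s0,s1,s3,s5,s6,s7,s10} | {s2,s4,s9}.
Refine {s0,s1,s3,s5,s6,s7,s10} on symbol 0: members go to different blocks, giving {s3,s6,s7,s10} and {s0,s1,s5}.
On input 0, block {s2,s4,s9} splits into {s2,s9} and {s4}.
On input 0, block {s0,s1,s5} splits into {s1,s5} and {s0}.
The partition is now stable with 5 blocks: {s3,s6,s7,s10} | {s2,s9} | {s1,s5} | {s4} | {s0}.
s5 and s1 lie in the same block of the stable partition, so they are equivalent — no string distinguishes them.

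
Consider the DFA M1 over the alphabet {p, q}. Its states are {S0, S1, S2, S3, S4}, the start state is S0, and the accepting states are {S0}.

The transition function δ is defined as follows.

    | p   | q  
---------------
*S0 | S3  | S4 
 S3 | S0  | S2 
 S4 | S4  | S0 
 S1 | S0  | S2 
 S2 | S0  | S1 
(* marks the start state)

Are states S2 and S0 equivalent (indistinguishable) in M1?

No

All states are reachable from the start state.
Initial partition by acceptance: {S0} | {S1,S2,S3,S4}.
On input p, block {S1,S2,S3,S4} splits into {S1,S2,S3} and {S4}.
The partition is now stable with 3 blocks: {S0} | {S1,S2,S3} | {S4}.
S2 and S0 end up in different blocks, so they are distinguishable. For instance, the string 'ε' is accepted from only S0.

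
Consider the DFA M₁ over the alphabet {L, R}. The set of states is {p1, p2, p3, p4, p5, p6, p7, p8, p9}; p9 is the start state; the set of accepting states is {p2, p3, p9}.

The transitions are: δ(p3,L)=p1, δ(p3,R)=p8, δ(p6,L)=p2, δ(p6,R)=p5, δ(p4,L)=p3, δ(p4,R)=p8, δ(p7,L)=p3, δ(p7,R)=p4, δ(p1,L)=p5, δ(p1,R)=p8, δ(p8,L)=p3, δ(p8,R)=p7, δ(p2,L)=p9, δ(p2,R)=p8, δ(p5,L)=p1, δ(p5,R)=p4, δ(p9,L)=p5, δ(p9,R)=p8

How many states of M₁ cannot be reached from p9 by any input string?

Starting at p9 and following transitions, the reachable set is {p1, p3, p4, p5, p7, p8, p9}. That leaves p2, p6 unreachable — 2 in total.

2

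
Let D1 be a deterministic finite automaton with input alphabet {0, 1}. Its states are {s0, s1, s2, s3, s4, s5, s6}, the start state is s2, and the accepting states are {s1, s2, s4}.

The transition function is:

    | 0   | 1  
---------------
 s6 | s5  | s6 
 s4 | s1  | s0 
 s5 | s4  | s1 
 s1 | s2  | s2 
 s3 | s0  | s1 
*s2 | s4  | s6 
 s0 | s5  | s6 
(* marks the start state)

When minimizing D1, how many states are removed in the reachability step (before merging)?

Starting at s2 and following transitions, the reachable set is {s0, s1, s2, s4, s5, s6}. That leaves s3 unreachable — 1 in total.

1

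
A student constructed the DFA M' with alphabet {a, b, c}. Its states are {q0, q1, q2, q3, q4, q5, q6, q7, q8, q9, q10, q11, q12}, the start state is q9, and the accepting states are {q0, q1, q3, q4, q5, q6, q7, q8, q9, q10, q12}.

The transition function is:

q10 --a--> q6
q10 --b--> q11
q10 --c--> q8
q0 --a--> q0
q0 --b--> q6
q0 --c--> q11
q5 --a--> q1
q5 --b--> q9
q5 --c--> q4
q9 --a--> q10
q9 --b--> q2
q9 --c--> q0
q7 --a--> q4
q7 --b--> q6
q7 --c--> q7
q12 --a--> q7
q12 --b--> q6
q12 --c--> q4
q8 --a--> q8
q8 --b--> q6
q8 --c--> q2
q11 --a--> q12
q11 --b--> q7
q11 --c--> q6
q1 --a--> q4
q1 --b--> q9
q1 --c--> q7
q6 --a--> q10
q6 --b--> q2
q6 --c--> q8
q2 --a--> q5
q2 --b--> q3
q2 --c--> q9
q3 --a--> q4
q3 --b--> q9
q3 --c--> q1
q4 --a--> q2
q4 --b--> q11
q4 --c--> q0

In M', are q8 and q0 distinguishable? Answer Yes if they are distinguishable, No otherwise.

Every state is reachable, so we keep all 13.
P0 = {q0,q1,q3,q4,q5,q6,q7,q8,q9,q10,q12} | {q2,q11}.
Refine {q0,q1,q3,q4,q5,q6,q7,q8,q9,q10,q12} on symbol a: members go to different blocks, giving {q0,q1,q3,q5,q6,q7,q8,q9,q10,q12} and {q4}.
On input a, block {q0,q1,q3,q5,q6,q7,q8,q9,q10,q12} splits into {q0,q5,q6,q8,q9,q10,q12} and {q1,q3,q7}.
On input a, block {q0,q5,q6,q8,q9,q10,q12} splits into {q0,q6,q8,q9,q10} and {q5,q12}.
Refine {q0,q6,q8,q9,q10} on symbol b: members go to different blocks, giving {q6,q9,q10} and {q0,q8}.
No further refinement is possible. Final partition (6 blocks): {q6,q9,q10} | {q2,q11} | {q4} | {q1,q3,q7} | {q5,q12} | {q0,q8}.
q8 and q0 lie in the same block of the stable partition, so they are equivalent — no string distinguishes them.

No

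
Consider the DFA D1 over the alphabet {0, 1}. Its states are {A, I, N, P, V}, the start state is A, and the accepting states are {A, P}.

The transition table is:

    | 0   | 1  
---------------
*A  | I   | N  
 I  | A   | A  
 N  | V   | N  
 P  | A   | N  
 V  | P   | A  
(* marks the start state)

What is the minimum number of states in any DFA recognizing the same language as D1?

Start with accepting vs non-accepting: {A,P} | {I,N,V}.
Split {A,P} by δ(·,0) → {P} and {A}.
Split {I,N,V} by δ(·,0) → {V} and {N} and {I}.
Stable partition: {P} | {V} | {A} | {N} | {I} — 5 equivalence classes.

5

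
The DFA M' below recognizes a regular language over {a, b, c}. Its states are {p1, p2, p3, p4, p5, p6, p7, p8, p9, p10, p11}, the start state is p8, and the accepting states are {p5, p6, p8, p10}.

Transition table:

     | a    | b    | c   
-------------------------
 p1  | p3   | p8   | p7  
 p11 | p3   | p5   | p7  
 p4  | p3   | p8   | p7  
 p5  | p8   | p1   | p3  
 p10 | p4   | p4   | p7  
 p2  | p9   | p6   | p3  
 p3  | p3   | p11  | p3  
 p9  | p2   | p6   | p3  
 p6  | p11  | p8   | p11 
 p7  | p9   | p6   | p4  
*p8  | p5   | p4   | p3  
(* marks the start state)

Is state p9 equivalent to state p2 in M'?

Reachable states from the start: {p1,p2,p3,p4,p5,p6,p7,p8,p9,p11}. Unreachable: {p10} — drop them.
P0 = {p5,p6,p8} | {p1,p2,p3,p4,p7,p9,p11}.
On input a, block {p5,p6,p8} splits into {p5,p8} and {p6}.
Split {p1,p2,p3,p4,p7,p9,p11} by δ(·,b) → {p1,p4,p11} and {p2,p7,p9} and {p3}.
Split {p2,p7,p9} by δ(·,c) → {p2,p9} and {p7}.
The partition is now stable with 6 blocks: {p5,p8} | {p1,p4,p11} | {p6} | {p2,p9} | {p3} | {p7}.
p9 and p2 lie in the same block of the stable partition, so they are equivalent — no string distinguishes them.

Yes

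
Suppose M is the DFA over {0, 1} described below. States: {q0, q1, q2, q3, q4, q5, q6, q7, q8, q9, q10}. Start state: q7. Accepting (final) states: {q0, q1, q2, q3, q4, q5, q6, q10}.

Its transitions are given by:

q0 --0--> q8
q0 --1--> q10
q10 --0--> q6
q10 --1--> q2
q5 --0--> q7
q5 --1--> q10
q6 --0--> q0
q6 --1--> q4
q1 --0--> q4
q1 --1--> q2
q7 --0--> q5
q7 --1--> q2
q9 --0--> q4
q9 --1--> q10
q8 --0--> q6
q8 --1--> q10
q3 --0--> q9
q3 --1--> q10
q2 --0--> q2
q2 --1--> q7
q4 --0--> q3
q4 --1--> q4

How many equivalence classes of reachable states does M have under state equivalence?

7

First remove the unreachable states {q1}; 10 states remain.
Initial partition by acceptance: {q0,q2,q3,q4,q5,q6,q10} | {q7,q8,q9}.
Split {q0,q2,q3,q4,q5,q6,q10} by δ(·,0) → {q2,q4,q6,q10} and {q0,q3,q5}.
On input 0, block {q2,q4,q6,q10} splits into {q2,q10} and {q4,q6}.
Split {q2,q10} by δ(·,0) → {q2} and {q10}.
Refine {q7,q8,q9} on symbol 0: members go to different blocks, giving {q8,q9} and {q7}.
Refine {q0,q3,q5} on symbol 0: members go to different blocks, giving {q0,q3} and {q5}.
The partition is now stable with 7 blocks: {q2} | {q8,q9} | {q0,q3} | {q4,q6} | {q10} | {q7} | {q5}.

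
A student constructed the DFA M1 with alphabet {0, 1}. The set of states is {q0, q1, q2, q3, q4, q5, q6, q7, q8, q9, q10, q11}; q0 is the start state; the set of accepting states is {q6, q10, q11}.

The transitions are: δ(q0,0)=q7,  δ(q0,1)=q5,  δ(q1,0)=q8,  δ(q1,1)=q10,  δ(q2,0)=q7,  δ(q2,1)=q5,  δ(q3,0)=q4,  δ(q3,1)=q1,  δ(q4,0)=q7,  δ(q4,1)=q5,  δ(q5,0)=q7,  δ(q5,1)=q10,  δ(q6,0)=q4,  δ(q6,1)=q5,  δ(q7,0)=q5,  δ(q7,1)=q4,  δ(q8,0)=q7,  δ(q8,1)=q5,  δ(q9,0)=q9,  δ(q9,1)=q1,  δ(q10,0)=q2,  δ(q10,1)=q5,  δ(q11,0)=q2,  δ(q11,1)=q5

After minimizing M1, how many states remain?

4

States {q1,q3,q6,q8,q9,q11} cannot be reached from the start state, so discard them.
Initial partition by acceptance: {q10} | {q0,q2,q4,q5,q7}.
On input 1, block {q0,q2,q4,q5,q7} splits into {q0,q2,q4,q7} and {q5}.
On input 0, block {q0,q2,q4,q7} splits into {q0,q2,q4} and {q7}.
Stable partition: {q10} | {q0,q2,q4} | {q5} | {q7} — 4 equivalence classes.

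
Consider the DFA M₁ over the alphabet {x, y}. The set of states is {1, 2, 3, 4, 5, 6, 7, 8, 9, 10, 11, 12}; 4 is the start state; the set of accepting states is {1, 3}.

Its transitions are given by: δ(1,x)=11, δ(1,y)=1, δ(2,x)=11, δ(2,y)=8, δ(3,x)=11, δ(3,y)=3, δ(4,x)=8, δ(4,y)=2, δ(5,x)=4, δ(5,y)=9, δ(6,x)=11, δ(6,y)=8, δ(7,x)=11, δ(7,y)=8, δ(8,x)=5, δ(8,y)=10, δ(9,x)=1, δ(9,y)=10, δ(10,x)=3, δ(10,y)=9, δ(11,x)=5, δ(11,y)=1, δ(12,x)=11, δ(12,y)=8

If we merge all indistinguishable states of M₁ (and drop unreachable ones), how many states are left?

7

States {6,7,12} cannot be reached from the start state, so discard them.
Initial partition by acceptance: {1,3} | {2,4,5,8,9,10,11}.
Refine {2,4,5,8,9,10,11} on symbol x: members go to different blocks, giving {2,4,5,8,11} and {9,10}.
Refine {2,4,5,8,11} on symbol y: members go to different blocks, giving {2,4} and {5,8} and {11}.
On input x, block {2,4} splits into {2} and {4}.
On input x, block {5,8} splits into {5} and {8}.
The partition is now stable with 7 blocks: {1,3} | {2} | {9,10} | {5} | {11} | {4} | {8}.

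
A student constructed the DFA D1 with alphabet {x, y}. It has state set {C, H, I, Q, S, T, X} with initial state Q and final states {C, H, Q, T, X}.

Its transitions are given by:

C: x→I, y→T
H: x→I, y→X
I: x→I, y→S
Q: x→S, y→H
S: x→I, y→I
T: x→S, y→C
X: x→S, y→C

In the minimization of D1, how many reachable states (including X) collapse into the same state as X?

All states are reachable from the start state.
Start with accepting vs non-accepting: {C,H,Q,T,X} | {I,S}.
No further refinement is possible. Final partition (2 blocks): {C,H,Q,T,X} | {I,S}.
State X belongs to the block {C,H,Q,T,X}, which has 5 states.

5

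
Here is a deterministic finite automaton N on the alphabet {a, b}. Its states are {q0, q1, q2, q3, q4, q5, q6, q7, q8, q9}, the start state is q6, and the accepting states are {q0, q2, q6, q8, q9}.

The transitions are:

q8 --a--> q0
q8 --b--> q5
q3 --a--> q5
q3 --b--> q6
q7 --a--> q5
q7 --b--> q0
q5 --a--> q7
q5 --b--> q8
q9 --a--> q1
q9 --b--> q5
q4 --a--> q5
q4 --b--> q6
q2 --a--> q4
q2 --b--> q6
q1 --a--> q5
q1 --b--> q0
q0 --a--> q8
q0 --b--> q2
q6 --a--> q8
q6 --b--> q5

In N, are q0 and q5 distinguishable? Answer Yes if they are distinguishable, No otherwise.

Reachable states from the start: {q0,q2,q4,q5,q6,q7,q8}. Unreachable: {q1,q3,q9} — drop them.
Start with accepting vs non-accepting: {q0,q2,q6,q8} | {q4,q5,q7}.
Split {q0,q2,q6,q8} by δ(·,a) → {q0,q6,q8} and {q2}.
On input b, block {q0,q6,q8} splits into {q6,q8} and {q0}.
On input a, block {q6,q8} splits into {q6} and {q8}.
On input b, block {q4,q5,q7} splits into {q4} and {q5} and {q7}.
The partition is now stable with 7 blocks: {q6} | {q4} | {q2} | {q0} | {q8} | {q5} | {q7}.
q0 and q5 end up in different blocks, so they are distinguishable. For instance, the string 'ε' is accepted from only q0.

Yes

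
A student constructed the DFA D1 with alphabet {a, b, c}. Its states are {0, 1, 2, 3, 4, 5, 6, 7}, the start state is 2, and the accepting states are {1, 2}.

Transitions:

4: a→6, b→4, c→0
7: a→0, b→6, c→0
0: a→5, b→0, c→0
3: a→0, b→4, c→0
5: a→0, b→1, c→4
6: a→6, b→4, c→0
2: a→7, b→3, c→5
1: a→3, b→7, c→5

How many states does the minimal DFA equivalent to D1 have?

Start with accepting vs non-accepting: {1,2} | {0,3,4,5,6,7}.
Refine {0,3,4,5,6,7} on symbol b: members go to different blocks, giving {0,3,4,6,7} and {5}.
Split {0,3,4,6,7} by δ(·,a) → {3,4,6,7} and {0}.
Split {3,4,6,7} by δ(·,a) → {3,7} and {4,6}.
The partition is now stable with 5 blocks: {1,2} | {3,7} | {5} | {0} | {4,6}.

5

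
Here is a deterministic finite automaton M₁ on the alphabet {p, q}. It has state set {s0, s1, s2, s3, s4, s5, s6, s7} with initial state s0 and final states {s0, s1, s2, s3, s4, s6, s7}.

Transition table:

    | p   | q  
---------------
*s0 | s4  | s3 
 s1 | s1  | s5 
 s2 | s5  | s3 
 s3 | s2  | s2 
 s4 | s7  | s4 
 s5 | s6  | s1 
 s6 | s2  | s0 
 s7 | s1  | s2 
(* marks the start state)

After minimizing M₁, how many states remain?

Every state is reachable, so we keep all 8.
Initial partition by acceptance: {s0,s1,s2,s3,s4,s6,s7} | {s5}.
Split {s0,s1,s2,s3,s4,s6,s7} by δ(·,p) → {s0,s1,s3,s4,s6,s7} and {s2}.
Refine {s0,s1,s3,s4,s6,s7} on symbol p: members go to different blocks, giving {s0,s1,s4,s7} and {s3,s6}.
Split {s0,s1,s4,s7} by δ(·,q) → {s0} and {s1} and {s4} and {s7}.
Split {s3,s6} by δ(·,q) → {s3} and {s6}.
No further refinement is possible. Final partition (8 blocks): {s0} | {s5} | {s2} | {s3} | {s1} | {s4} | {s7} | {s6}.

8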